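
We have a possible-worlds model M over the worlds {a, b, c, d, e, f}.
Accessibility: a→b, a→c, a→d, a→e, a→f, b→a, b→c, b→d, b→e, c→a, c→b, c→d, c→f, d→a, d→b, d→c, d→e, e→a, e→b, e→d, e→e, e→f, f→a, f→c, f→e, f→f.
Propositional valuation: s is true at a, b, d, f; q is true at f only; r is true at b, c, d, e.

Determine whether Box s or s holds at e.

No

At e: Box s is false, s is false, so Box s or s is false.
  At e: Box s requires s at every successor {a, b, d, e, f}.
    s fails at e, so Box s is false at e.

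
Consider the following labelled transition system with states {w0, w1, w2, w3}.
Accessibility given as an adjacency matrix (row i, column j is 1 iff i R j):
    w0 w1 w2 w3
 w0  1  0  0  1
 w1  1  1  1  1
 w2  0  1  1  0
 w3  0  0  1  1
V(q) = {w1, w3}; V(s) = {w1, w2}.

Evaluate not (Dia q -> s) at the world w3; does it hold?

At w3: Dia q -> s is false, so not (Dia q -> s) is true.
  At w3: Dia q is true, s is false, so Dia q -> s is false.
    At w3: Dia q requires q at some successor in {w2, w3}.
      q holds at w3, so Dia q is true at w3.

Yes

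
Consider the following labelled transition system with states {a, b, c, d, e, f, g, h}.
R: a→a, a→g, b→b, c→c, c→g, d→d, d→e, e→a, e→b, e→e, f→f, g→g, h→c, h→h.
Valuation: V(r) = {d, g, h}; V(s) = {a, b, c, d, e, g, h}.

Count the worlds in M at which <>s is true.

7

Let φ = <>s. Evaluate φ at each world:
  a (successors {a, g}): φ is true.
  b (successors {b}): φ is true.
  c (successors {c, g}): φ is true.
  d (successors {d, e}): φ is true.
  e (successors {a, b, e}): φ is true.
  f (successors {f}): φ is false.
  g (successors {g}): φ is true.
  h (successors {c, h}): φ is true.
For instance, at f:
  At f: <>s requires s at some successor in {f}.
    At f: s is false.
  So <>s is false at f.
Satisfying worlds: {a, b, c, d, e, g, h}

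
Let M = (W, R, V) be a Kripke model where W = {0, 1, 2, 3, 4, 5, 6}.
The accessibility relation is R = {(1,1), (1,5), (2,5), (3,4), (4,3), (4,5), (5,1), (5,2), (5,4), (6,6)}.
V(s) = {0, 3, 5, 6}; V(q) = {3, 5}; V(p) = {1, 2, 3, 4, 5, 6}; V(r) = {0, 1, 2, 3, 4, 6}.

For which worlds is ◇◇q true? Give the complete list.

Let φ = ◇◇q. Evaluate φ at each world:
  0 (successors ∅): φ is false.
  1 (successors {1, 5}): φ is true.
  2 (successors {5}): φ is false.
  3 (successors {4}): φ is true.
  4 (successors {3, 5}): φ is false.
  5 (successors {1, 2, 4}): φ is true.
  6 (successors {6}): φ is false.
For instance, at 2:
  At 2: ◇◇q requires ◇q at some successor in {5}.
    At 5: ◇q is false.
  So ◇◇q is false at 2.
Satisfying worlds: {1, 3, 5}

1, 3, 5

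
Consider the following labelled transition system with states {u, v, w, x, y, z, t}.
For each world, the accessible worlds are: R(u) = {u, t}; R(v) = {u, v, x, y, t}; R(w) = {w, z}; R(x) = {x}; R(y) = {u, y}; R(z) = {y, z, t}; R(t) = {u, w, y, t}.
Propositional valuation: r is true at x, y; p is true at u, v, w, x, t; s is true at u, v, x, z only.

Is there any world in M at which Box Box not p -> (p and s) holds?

Yes

Recall that Box ψ holds at a world iff ψ holds at every accessible world, and Dia ψ holds iff ψ holds at some accessible world.
Let φ = Box Box not p -> (p and s). Evaluate φ at each world:
  u (successors {u, t}): φ is true.
  v (successors {u, v, x, y, t}): φ is true.
  w (successors {w, z}): φ is true.
  x (successors {x}): φ is true.
  y (successors {u, y}): φ is true.
  z (successors {y, z, t}): φ is true.
  t (successors {u, w, y, t}): φ is true.
Detail at u (witness):
  At u: Box Box not p is false, p and s is true, so Box Box not p -> (p and s) is true.
    At u: Box Box not p requires Box not p at every successor {u, t}.
      Box not p fails at u, so Box Box not p is false at u.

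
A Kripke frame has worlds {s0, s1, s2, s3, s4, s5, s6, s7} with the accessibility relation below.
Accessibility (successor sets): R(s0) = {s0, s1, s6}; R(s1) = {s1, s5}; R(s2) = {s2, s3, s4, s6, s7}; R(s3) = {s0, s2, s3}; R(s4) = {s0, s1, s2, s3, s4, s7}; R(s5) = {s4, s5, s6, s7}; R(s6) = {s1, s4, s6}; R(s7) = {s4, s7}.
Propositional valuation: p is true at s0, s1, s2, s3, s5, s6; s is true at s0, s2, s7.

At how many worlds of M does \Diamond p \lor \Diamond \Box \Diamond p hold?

Let φ = \Diamond p \lor \Diamond \Box \Diamond p. Evaluate φ at each world:
  s0 (successors {s0, s1, s6}): φ is true.
  s1 (successors {s1, s5}): φ is true.
  s2 (successors {s2, s3, s4, s6, s7}): φ is true.
  s3 (successors {s0, s2, s3}): φ is true.
  s4 (successors {s0, s1, s2, s3, s4, s7}): φ is true.
  s5 (successors {s4, s5, s6, s7}): φ is true.
  s6 (successors {s1, s4, s6}): φ is true.
  s7 (successors {s4, s7}): φ is false.
For instance, at s7:
  At s7: \Diamond p is false, \Diamond \Box \Diamond p is false, so \Diamond p \lor \Diamond \Box \Diamond p is false.
    At s7: \Diamond p requires p at some successor in {s4, s7}.
      At s4: p is false.
      At s7: p is false.
    So \Diamond p is false at s7.
    At s7: \Diamond \Box \Diamond p requires \Box \Diamond p at some successor in {s4, s7}.
      At s4: \Box \Diamond p is false.
      At s7: \Box \Diamond p is false.
    So \Diamond \Box \Diamond p is false at s7.
Satisfying worlds: {s0, s1, s2, s3, s4, s5, s6}

7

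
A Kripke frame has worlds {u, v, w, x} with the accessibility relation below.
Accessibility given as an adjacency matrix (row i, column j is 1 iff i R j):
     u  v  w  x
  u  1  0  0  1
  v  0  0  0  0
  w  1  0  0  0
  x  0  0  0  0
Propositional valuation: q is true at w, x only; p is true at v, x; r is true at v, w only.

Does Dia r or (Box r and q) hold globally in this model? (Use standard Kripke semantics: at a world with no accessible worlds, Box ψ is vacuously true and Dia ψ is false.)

No

Recall that Box ψ holds at a world iff ψ holds at every accessible world, and Dia ψ holds iff ψ holds at some accessible world.
Let φ = Dia r or (Box r and q). Evaluate φ at each world:
  u (successors {u, x}): φ is false.
  v (successors ∅): φ is false.
  w (successors {u}): φ is false.
  x (successors ∅): φ is true.
Detail at u (counterexample):
  At u: Dia r is false, Box r and q is false, so Dia r or (Box r and q) is false.
    At u: Dia r requires r at some successor in {u, x}.
      At u: r is false.
      At x: r is false.
    So Dia r is false at u.
    At u: Box r is false, q is false, so Box r and q is false.
      At u: Box r requires r at every successor {u, x}.
        r fails at u, so Box r is false at u.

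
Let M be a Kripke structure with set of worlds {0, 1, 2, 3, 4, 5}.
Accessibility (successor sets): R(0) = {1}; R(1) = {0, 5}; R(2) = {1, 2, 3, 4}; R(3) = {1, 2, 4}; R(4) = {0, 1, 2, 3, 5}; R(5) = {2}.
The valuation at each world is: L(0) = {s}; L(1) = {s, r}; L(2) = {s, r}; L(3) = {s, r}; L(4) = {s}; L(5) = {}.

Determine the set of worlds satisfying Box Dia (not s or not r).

0, 2, 3, 5

Let φ = Box Dia (not s or not r). Evaluate φ at each world:
  0 (successors {1}): φ is true.
  1 (successors {0, 5}): φ is false.
  2 (successors {1, 2, 3, 4}): φ is true.
  3 (successors {1, 2, 4}): φ is true.
  4 (successors {0, 1, 2, 3, 5}): φ is false.
  5 (successors {2}): φ is true.
For instance, at 4:
  At 4: Box Dia (not s or not r) requires Dia (not s or not r) at every successor {0, 1, 2, 3, 5}.
    Dia (not s or not r) fails at 0, so Box Dia (not s or not r) is false at 4.
      At 0: Dia (not s or not r) requires not s or not r at some successor in {1}.
        At 1: not s or not r is false.
      So Dia (not s or not r) is false at 0.
Satisfying worlds: {0, 2, 3, 5}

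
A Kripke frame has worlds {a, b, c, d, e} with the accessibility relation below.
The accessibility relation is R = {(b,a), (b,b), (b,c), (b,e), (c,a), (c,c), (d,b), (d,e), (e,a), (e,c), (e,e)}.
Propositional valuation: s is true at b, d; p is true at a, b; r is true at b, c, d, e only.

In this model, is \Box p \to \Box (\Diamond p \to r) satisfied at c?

Yes

Recall that \Box ψ holds at a world iff ψ holds at every accessible world, and \Diamond ψ holds iff ψ holds at some accessible world.
At c: \Box p is false, \Box (\Diamond p \to r) is true, so \Box p \to \Box (\Diamond p \to r) is true.
  At c: \Box p requires p at every successor {a, c}.
    p fails at c, so \Box p is false at c.
  At c: \Box (\Diamond p \to r) requires \Diamond p \to r at every successor {a, c}.
      At a: \Diamond p is false, r is false, so \Diamond p \to r is true.
      At c: \Diamond p is true, r is true, so \Diamond p \to r is true.
  So \Box (\Diamond p \to r) is true at c.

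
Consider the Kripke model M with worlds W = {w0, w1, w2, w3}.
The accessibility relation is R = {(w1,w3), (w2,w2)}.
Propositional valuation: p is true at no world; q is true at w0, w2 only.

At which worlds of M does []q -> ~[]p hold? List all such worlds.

Let φ = []q -> ~[]p. Evaluate φ at each world:
  w0 (successors ∅): φ is false.
  w1 (successors {w3}): φ is true.
  w2 (successors {w2}): φ is true.
  w3 (successors ∅): φ is false.
For instance, at w2:
  At w2: []q is true, ~[]p is true, so []q -> ~[]p is true.
    At w2: []q requires q at every successor {w2}.
      At w2: q is true.
    So []q is true at w2.
    At w2: []p is false, so ~[]p is true.
      At w2: []p requires p at every successor {w2}.
        p fails at w2, so []p is false at w2.
Satisfying worlds: {w1, w2}

w1, w2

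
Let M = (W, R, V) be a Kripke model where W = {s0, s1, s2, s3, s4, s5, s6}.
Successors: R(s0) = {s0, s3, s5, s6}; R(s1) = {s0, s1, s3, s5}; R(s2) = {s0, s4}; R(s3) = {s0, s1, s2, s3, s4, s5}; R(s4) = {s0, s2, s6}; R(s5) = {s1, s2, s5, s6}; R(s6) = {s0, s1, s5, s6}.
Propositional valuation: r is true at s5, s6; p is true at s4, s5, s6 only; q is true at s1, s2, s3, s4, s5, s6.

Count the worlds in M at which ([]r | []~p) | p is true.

Let φ = ([]r | []~p) | p. Evaluate φ at each world:
  s0 (successors {s0, s3, s5, s6}): φ is false.
  s1 (successors {s0, s1, s3, s5}): φ is false.
  s2 (successors {s0, s4}): φ is false.
  s3 (successors {s0, s1, s2, s3, s4, s5}): φ is false.
  s4 (successors {s0, s2, s6}): φ is true.
  s5 (successors {s1, s2, s5, s6}): φ is true.
  s6 (successors {s0, s1, s5, s6}): φ is true.
For instance, at s4:
  At s4: []r | []~p is false, p is true, so ([]r | []~p) | p is true.
    At s4: []r is false, []~p is false, so []r | []~p is false.
      At s4: []r requires r at every successor {s0, s2, s6}.
        r fails at s0, so []r is false at s4.
      At s4: []~p requires ~p at every successor {s0, s2, s6}.
        ~p fails at s6, so []~p is false at s4.
Satisfying worlds: {s4, s5, s6}

3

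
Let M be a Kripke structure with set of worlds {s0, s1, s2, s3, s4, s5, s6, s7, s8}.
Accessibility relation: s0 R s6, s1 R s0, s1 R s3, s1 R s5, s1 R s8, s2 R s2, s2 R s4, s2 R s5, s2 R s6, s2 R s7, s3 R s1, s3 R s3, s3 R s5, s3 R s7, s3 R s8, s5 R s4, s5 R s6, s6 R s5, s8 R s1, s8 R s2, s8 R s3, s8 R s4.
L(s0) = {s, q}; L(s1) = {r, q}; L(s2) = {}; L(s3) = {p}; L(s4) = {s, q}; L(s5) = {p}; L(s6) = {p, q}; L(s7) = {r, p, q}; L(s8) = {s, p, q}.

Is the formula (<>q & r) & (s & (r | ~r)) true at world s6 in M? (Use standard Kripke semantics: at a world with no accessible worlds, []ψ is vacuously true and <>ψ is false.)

No

Recall that <>ψ holds at a world iff ψ holds at some accessible world.
At s6: <>q & r is false, s & (r | ~r) is false, so (<>q & r) & (s & (r | ~r)) is false.
  At s6: <>q is false, r is false, so <>q & r is false.
    At s6: <>q requires q at some successor in {s5}.
      At s5: q is false.
    So <>q is false at s6.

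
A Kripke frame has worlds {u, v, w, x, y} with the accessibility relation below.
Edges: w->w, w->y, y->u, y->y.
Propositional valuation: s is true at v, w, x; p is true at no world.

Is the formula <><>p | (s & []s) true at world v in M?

Yes

Recall that []ψ holds at a world iff ψ holds at every accessible world, and <>ψ holds iff ψ holds at some accessible world.
At v: <><>p is false, s & []s is true, so <><>p | (s & []s) is true.
  At v: no accessible worlds, so <><>p is false.
  At v: s is true, []s is true, so s & []s is true.
    At v: no accessible worlds, so []s holds vacuously.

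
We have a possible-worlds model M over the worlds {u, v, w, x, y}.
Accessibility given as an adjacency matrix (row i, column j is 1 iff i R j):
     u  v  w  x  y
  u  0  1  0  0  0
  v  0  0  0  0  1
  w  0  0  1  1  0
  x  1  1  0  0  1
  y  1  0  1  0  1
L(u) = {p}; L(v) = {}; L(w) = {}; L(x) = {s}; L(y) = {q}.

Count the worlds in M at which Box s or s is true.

Recall that Box ψ holds at a world iff ψ holds at every accessible world, and Dia ψ holds iff ψ holds at some accessible world.
Let φ = Box s or s. Evaluate φ at each world:
  u (successors {v}): φ is false.
  v (successors {y}): φ is false.
  w (successors {w, x}): φ is false.
  x (successors {u, v, y}): φ is true.
  y (successors {u, w, y}): φ is false.
For instance, at u:
  At u: Box s is false, s is false, so Box s or s is false.
    At u: Box s requires s at every successor {v}.
      s fails at v, so Box s is false at u.
Satisfying worlds: {x}

1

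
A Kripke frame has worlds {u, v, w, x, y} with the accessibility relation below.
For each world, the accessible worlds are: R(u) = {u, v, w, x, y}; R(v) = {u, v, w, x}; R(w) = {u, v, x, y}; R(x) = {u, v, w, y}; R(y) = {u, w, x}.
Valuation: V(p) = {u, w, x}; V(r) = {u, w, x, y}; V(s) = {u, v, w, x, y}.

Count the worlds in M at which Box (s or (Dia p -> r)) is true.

Let φ = Box (s or (Dia p -> r)). Evaluate φ at each world:
  u (successors {u, v, w, x, y}): φ is true.
  v (successors {u, v, w, x}): φ is true.
  w (successors {u, v, x, y}): φ is true.
  x (successors {u, v, w, y}): φ is true.
  y (successors {u, w, x}): φ is true.
For instance, at v:
  At v: Box (s or (Dia p -> r)) requires s or (Dia p -> r) at every successor {u, v, w, x}.
    At u: s or (Dia p -> r) is true.
    At v: s or (Dia p -> r) is true.
    At w: s or (Dia p -> r) is true.
    At x: s or (Dia p -> r) is true.
  So Box (s or (Dia p -> r)) is true at v.
Satisfying worlds: {u, v, w, x, y}

5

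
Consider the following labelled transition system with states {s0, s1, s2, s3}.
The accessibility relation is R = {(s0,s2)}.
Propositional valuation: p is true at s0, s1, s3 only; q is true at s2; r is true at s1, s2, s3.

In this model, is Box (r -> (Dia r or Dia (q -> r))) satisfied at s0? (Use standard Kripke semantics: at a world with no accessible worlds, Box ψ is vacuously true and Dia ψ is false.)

Recall that Box ψ holds at a world iff ψ holds at every accessible world, and Dia ψ holds iff ψ holds at some accessible world.
At s0: Box (r -> (Dia r or Dia (q -> r))) requires r -> (Dia r or Dia (q -> r)) at every successor {s2}.
  r -> (Dia r or Dia (q -> r)) fails at s2, so Box (r -> (Dia r or Dia (q -> r))) is false at s0.
    At s2: r is true, Dia r or Dia (q -> r) is false, so r -> (Dia r or Dia (q -> r)) is false.
      At s2: Dia r is false, Dia (q -> r) is false, so Dia r or Dia (q -> r) is false.

No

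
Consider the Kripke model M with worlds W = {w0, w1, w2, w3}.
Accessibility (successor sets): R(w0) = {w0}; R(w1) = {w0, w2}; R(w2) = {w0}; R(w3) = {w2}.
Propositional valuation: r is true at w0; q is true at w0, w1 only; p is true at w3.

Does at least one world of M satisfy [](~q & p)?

Let φ = [](~q & p). Evaluate φ at each world:
  w0 (successors {w0}): φ is false.
  w1 (successors {w0, w2}): φ is false.
  w2 (successors {w0}): φ is false.
  w3 (successors {w2}): φ is false.
For instance, at w2:
  At w2: [](~q & p) requires ~q & p at every successor {w0}.
    ~q & p fails at w0, so [](~q & p) is false at w2.

No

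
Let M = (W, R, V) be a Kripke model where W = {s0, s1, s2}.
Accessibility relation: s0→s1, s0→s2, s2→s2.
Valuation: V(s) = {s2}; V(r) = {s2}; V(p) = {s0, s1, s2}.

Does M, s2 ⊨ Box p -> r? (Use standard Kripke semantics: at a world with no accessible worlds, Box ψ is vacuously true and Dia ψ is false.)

At s2: Box p is true, r is true, so Box p -> r is true.
  At s2: Box p requires p at every successor {s2}.
    At s2: p is true.
  So Box p is true at s2.

Yes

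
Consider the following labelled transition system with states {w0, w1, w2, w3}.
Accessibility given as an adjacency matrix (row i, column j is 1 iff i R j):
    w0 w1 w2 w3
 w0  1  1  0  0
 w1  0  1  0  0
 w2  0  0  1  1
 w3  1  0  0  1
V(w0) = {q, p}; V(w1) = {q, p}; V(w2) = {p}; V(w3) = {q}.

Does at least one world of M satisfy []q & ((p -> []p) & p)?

Yes

Let φ = []q & ((p -> []p) & p). Evaluate φ at each world:
  w0 (successors {w0, w1}): φ is true.
  w1 (successors {w1}): φ is true.
  w2 (successors {w2, w3}): φ is false.
  w3 (successors {w0, w3}): φ is false.
Detail at w0 (witness):
  At w0: []q is true, (p -> []p) & p is true, so []q & ((p -> []p) & p) is true.
    At w0: []q requires q at every successor {w0, w1}.
      At w0: q is true.
      At w1: q is true.
    So []q is true at w0.
    At w0: p -> []p is true, p is true, so (p -> []p) & p is true.
      At w0: p is true, []p is true, so p -> []p is true.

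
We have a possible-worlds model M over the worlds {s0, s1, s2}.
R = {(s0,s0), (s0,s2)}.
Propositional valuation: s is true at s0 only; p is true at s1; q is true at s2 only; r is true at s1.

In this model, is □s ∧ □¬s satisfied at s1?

Yes

Recall that □ψ holds at a world iff ψ holds at every accessible world, and ◇ψ holds iff ψ holds at some accessible world.
At s1: □s is true, □¬s is true, so □s ∧ □¬s is true.
  At s1: no accessible worlds, so □s holds vacuously.
  At s1: no accessible worlds, so □¬s holds vacuously.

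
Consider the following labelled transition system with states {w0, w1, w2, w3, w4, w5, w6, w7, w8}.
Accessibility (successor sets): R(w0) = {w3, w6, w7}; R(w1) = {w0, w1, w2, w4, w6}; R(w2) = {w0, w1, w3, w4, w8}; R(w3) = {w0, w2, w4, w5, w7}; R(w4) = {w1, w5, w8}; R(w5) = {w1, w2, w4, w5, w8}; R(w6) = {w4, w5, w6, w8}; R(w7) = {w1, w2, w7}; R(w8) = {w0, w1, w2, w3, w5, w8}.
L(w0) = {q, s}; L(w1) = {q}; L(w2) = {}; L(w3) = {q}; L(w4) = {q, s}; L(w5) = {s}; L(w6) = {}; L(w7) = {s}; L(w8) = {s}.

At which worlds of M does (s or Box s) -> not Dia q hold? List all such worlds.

w1, w2, w3, w6

Recall that Box ψ holds at a world iff ψ holds at every accessible world, and Dia ψ holds iff ψ holds at some accessible world.
Let φ = (s or Box s) -> not Dia q. Evaluate φ at each world:
  w0 (successors {w3, w6, w7}): φ is false.
  w1 (successors {w0, w1, w2, w4, w6}): φ is true.
  w2 (successors {w0, w1, w3, w4, w8}): φ is true.
  w3 (successors {w0, w2, w4, w5, w7}): φ is true.
  w4 (successors {w1, w5, w8}): φ is false.
  w5 (successors {w1, w2, w4, w5, w8}): φ is false.
  w6 (successors {w4, w5, w6, w8}): φ is true.
  w7 (successors {w1, w2, w7}): φ is false.
  w8 (successors {w0, w1, w2, w3, w5, w8}): φ is false.
For instance, at w2:
  At w2: s or Box s is false, not Dia q is false, so (s or Box s) -> not Dia q is true.
    At w2: s is false, Box s is false, so s or Box s is false.
      At w2: Box s requires s at every successor {w0, w1, w3, w4, w8}.
        s fails at w1, so Box s is false at w2.
    At w2: Dia q is true, so not Dia q is false.
      At w2: Dia q requires q at some successor in {w0, w1, w3, w4, w8}.
        q holds at w0, so Dia q is true at w2.
Satisfying worlds: {w1, w2, w3, w6}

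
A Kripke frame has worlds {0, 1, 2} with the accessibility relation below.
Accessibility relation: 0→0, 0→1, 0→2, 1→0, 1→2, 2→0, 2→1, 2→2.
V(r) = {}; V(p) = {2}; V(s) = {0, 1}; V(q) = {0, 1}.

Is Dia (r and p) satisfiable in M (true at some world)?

No

Let φ = Dia (r and p). Evaluate φ at each world:
  0 (successors {0, 1, 2}): φ is false.
  1 (successors {0, 2}): φ is false.
  2 (successors {0, 1, 2}): φ is false.
For instance, at 1:
  At 1: Dia (r and p) requires r and p at some successor in {0, 2}.
    At 0: r and p is false.
    At 2: r and p is false.
  So Dia (r and p) is false at 1.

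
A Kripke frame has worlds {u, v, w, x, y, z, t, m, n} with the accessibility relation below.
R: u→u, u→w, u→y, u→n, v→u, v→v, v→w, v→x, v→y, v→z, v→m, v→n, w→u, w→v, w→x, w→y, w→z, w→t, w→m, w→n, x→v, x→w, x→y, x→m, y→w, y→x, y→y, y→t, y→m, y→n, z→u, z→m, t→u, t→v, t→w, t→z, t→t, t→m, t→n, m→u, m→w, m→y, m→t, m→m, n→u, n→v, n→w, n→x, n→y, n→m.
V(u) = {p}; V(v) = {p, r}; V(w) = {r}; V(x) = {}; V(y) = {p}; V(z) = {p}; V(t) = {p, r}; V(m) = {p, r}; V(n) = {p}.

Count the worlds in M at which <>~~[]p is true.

3

Recall that []ψ holds at a world iff ψ holds at every accessible world, and <>ψ holds iff ψ holds at some accessible world.
Let φ = <>~~[]p. Evaluate φ at each world:
  u (successors {u, w, y, n}): φ is false.
  v (successors {u, v, w, x, y, z, m, n}): φ is true.
  w (successors {u, v, x, y, z, t, m, n}): φ is true.
  x (successors {v, w, y, m}): φ is false.
  y (successors {w, x, y, t, m, n}): φ is false.
  z (successors {u, m}): φ is false.
  t (successors {u, v, w, z, t, m, n}): φ is true.
  m (successors {u, w, y, t, m}): φ is false.
  n (successors {u, v, w, x, y, m}): φ is false.
For instance, at x:
  At x: <>~~[]p requires ~~[]p at some successor in {v, w, y, m}.
    At v: ~~[]p is false.
    At w: ~~[]p is false.
    At y: ~~[]p is false.
    At m: ~~[]p is false.
  So <>~~[]p is false at x.
Satisfying worlds: {v, w, t}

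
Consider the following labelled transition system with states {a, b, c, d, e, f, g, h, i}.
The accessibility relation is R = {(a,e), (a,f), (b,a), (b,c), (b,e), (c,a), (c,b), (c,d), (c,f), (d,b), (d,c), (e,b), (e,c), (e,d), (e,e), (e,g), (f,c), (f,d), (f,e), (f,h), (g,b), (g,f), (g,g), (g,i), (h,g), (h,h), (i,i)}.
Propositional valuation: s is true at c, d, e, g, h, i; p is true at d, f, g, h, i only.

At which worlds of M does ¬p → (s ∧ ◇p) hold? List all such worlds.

Let φ = ¬p → (s ∧ ◇p). Evaluate φ at each world:
  a (successors {e, f}): φ is false.
  b (successors {a, c, e}): φ is false.
  c (successors {a, b, d, f}): φ is true.
  d (successors {b, c}): φ is true.
  e (successors {b, c, d, e, g}): φ is true.
  f (successors {c, d, e, h}): φ is true.
  g (successors {b, f, g, i}): φ is true.
  h (successors {g, h}): φ is true.
  i (successors {i}): φ is true.
For instance, at h:
  At h: ¬p is false, s ∧ ◇p is true, so ¬p → (s ∧ ◇p) is true.
    At h: s is true, ◇p is true, so s ∧ ◇p is true.
      At h: ◇p requires p at some successor in {g, h}.
        p holds at g, so ◇p is true at h.
Satisfying worlds: {c, d, e, f, g, h, i}

c, d, e, f, g, h, i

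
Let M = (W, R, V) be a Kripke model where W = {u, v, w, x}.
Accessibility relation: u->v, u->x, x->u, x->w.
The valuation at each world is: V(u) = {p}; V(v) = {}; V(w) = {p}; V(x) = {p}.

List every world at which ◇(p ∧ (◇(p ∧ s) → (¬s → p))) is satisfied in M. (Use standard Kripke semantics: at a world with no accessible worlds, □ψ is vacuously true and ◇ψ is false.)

Let φ = ◇(p ∧ (◇(p ∧ s) → (¬s → p))). Evaluate φ at each world:
  u (successors {v, x}): φ is true.
  v (successors ∅): φ is false.
  w (successors ∅): φ is false.
  x (successors {u, w}): φ is true.
For instance, at u:
  At u: ◇(p ∧ (◇(p ∧ s) → (¬s → p))) requires p ∧ (◇(p ∧ s) → (¬s → p)) at some successor in {v, x}.
    p ∧ (◇(p ∧ s) → (¬s → p)) holds at x, so ◇(p ∧ (◇(p ∧ s) → (¬s → p))) is true at u.
      At x: p is true, ◇(p ∧ s) → (¬s → p) is true, so p ∧ (◇(p ∧ s) → (¬s → p)) is true.
Satisfying worlds: {u, x}

u, x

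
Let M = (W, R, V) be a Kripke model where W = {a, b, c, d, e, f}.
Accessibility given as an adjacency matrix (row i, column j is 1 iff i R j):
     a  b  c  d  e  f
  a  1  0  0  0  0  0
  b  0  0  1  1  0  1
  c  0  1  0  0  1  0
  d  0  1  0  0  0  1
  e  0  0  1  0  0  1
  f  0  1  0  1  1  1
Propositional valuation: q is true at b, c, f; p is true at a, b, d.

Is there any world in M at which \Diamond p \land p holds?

Yes

Recall that \Diamond ψ holds at a world iff ψ holds at some accessible world.
Let φ = \Diamond p \land p. Evaluate φ at each world:
  a (successors {a}): φ is true.
  b (successors {c, d, f}): φ is true.
  c (successors {b, e}): φ is false.
  d (successors {b, f}): φ is true.
  e (successors {c, f}): φ is false.
  f (successors {b, d, e, f}): φ is false.
Detail at a (witness):
  At a: \Diamond p is true, p is true, so \Diamond p \land p is true.
    At a: \Diamond p requires p at some successor in {a}.
      p holds at a, so \Diamond p is true at a.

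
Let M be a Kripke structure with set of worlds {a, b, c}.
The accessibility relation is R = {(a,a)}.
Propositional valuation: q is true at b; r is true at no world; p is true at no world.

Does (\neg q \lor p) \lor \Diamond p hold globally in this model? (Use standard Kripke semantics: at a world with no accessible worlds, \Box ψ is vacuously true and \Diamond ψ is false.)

No

Let φ = (\neg q \lor p) \lor \Diamond p. Evaluate φ at each world:
  a (successors {a}): φ is true.
  b (successors ∅): φ is false.
  c (successors ∅): φ is true.
Detail at b (counterexample):
  At b: \neg q \lor p is false, \Diamond p is false, so (\neg q \lor p) \lor \Diamond p is false.
    At b: no accessible worlds, so \Diamond p is false.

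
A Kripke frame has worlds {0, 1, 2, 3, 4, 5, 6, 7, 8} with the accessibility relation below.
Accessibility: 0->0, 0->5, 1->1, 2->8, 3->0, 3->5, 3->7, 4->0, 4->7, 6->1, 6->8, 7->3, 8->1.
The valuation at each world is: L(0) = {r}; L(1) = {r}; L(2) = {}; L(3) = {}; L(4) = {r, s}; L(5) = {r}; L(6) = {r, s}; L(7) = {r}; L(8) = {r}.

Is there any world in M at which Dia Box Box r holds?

Let φ = Dia Box Box r. Evaluate φ at each world:
  0 (successors {0, 5}): φ is true.
  1 (successors {1}): φ is true.
  2 (successors {8}): φ is true.
  3 (successors {0, 5, 7}): φ is true.
  4 (successors {0, 7}): φ is true.
  5 (successors ∅): φ is false.
  6 (successors {1, 8}): φ is true.
  7 (successors {3}): φ is false.
  8 (successors {1}): φ is true.
Detail at 0 (witness):
  At 0: Dia Box Box r requires Box Box r at some successor in {0, 5}.
    Box Box r holds at 0, so Dia Box Box r is true at 0.
      At 0: Box Box r requires Box r at every successor {0, 5}.
        At 0: Box r is true.
        At 5: Box r is true.
      So Box Box r is true at 0.

Yes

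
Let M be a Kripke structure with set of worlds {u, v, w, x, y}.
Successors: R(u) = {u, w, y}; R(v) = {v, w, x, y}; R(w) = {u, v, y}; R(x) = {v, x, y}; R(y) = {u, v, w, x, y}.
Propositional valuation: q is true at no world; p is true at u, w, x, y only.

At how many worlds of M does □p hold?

Recall that □ψ holds at a world iff ψ holds at every accessible world, and ◇ψ holds iff ψ holds at some accessible world.
Let φ = □p. Evaluate φ at each world:
  u (successors {u, w, y}): φ is true.
  v (successors {v, w, x, y}): φ is false.
  w (successors {u, v, y}): φ is false.
  x (successors {v, x, y}): φ is false.
  y (successors {u, v, w, x, y}): φ is false.
For instance, at w:
  At w: □p requires p at every successor {u, v, y}.
    p fails at v, so □p is false at w.
Satisfying worlds: {u}

1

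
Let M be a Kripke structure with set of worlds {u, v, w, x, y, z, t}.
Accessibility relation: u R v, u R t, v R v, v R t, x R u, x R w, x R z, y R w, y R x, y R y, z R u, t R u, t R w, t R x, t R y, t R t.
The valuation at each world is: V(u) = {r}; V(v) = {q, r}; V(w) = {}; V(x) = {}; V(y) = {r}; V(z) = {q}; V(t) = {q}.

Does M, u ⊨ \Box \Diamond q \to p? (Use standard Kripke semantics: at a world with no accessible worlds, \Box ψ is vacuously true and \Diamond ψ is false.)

Recall that \Box ψ holds at a world iff ψ holds at every accessible world, and \Diamond ψ holds iff ψ holds at some accessible world.
At u: \Box \Diamond q is true, p is false, so \Box \Diamond q \to p is false.
  At u: \Box \Diamond q requires \Diamond q at every successor {v, t}.
      At v: \Diamond q requires q at some successor in {v, t}.
        q holds at v, so \Diamond q is true at v.
      At t: \Diamond q requires q at some successor in {u, w, x, y, t}.
        q holds at t, so \Diamond q is true at t.
  So \Box \Diamond q is true at u.

No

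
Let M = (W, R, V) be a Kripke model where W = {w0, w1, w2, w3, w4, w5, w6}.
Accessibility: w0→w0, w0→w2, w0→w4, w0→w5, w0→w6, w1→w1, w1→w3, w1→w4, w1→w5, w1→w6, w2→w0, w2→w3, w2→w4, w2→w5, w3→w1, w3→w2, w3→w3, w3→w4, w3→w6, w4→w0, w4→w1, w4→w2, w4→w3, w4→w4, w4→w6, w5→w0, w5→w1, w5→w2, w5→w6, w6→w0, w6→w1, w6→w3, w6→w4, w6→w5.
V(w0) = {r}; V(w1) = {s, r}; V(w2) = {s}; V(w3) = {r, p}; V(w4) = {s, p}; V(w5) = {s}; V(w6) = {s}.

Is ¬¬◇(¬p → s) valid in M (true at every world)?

Let φ = ¬¬◇(¬p → s). Evaluate φ at each world:
  w0 (successors {w0, w2, w4, w5, w6}): φ is true.
  w1 (successors {w1, w3, w4, w5, w6}): φ is true.
  w2 (successors {w0, w3, w4, w5}): φ is true.
  w3 (successors {w1, w2, w3, w4, w6}): φ is true.
  w4 (successors {w0, w1, w2, w3, w4, w6}): φ is true.
  w5 (successors {w0, w1, w2, w6}): φ is true.
  w6 (successors {w0, w1, w3, w4, w5}): φ is true.
For instance, at w5:
  At w5: ¬◇(¬p → s) is false, so ¬¬◇(¬p → s) is true.
    At w5: ◇(¬p → s) is true, so ¬◇(¬p → s) is false.
      At w5: ◇(¬p → s) requires ¬p → s at some successor in {w0, w1, w2, w6}.
        ¬p → s holds at w1, so ◇(¬p → s) is true at w5.

Yes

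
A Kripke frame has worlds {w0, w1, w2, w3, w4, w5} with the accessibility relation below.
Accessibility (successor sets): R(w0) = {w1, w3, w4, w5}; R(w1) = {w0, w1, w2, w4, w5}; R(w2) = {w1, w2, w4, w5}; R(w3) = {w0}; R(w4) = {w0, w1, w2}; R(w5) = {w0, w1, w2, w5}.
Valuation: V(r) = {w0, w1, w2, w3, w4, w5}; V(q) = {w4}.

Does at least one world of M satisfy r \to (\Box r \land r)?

Yes

Let φ = r \to (\Box r \land r). Evaluate φ at each world:
  w0 (successors {w1, w3, w4, w5}): φ is true.
  w1 (successors {w0, w1, w2, w4, w5}): φ is true.
  w2 (successors {w1, w2, w4, w5}): φ is true.
  w3 (successors {w0}): φ is true.
  w4 (successors {w0, w1, w2}): φ is true.
  w5 (successors {w0, w1, w2, w5}): φ is true.
Detail at w0 (witness):
  At w0: r is true, \Box r \land r is true, so r \to (\Box r \land r) is true.
    At w0: \Box r is true, r is true, so \Box r \land r is true.
      At w0: \Box r requires r at every successor {w1, w3, w4, w5}.
        At w1: r is true.
        At w3: r is true.
        At w4: r is true.
        At w5: r is true.
      So \Box r is true at w0.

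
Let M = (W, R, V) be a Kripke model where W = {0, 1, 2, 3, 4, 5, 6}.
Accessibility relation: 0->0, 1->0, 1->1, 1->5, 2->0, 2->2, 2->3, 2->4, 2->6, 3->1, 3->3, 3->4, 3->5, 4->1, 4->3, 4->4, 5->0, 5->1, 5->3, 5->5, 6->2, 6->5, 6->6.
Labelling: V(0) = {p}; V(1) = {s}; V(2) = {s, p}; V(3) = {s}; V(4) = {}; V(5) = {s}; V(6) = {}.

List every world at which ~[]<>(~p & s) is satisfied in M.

Recall that []ψ holds at a world iff ψ holds at every accessible world, and <>ψ holds iff ψ holds at some accessible world.
Let φ = ~[]<>(~p & s). Evaluate φ at each world:
  0 (successors {0}): φ is true.
  1 (successors {0, 1, 5}): φ is true.
  2 (successors {0, 2, 3, 4, 6}): φ is true.
  3 (successors {1, 3, 4, 5}): φ is false.
  4 (successors {1, 3, 4}): φ is false.
  5 (successors {0, 1, 3, 5}): φ is true.
  6 (successors {2, 5, 6}): φ is false.
For instance, at 6:
  At 6: []<>(~p & s) is true, so ~[]<>(~p & s) is false.
    At 6: []<>(~p & s) requires <>(~p & s) at every successor {2, 5, 6}.
      At 2: <>(~p & s) is true.
      At 5: <>(~p & s) is true.
      At 6: <>(~p & s) is true.
    So []<>(~p & s) is true at 6.
Satisfying worlds: {0, 1, 2, 5}

0, 1, 2, 5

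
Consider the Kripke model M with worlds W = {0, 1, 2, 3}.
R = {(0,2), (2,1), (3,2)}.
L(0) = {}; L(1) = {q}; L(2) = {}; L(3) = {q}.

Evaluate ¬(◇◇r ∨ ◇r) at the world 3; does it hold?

Yes

At 3: ◇◇r ∨ ◇r is false, so ¬(◇◇r ∨ ◇r) is true.
  At 3: ◇◇r is false, ◇r is false, so ◇◇r ∨ ◇r is false.
    At 3: ◇◇r requires ◇r at some successor in {2}.
      At 2: ◇r is false.
    So ◇◇r is false at 3.
    At 3: ◇r requires r at some successor in {2}.
      At 2: r is false.
    So ◇r is false at 3.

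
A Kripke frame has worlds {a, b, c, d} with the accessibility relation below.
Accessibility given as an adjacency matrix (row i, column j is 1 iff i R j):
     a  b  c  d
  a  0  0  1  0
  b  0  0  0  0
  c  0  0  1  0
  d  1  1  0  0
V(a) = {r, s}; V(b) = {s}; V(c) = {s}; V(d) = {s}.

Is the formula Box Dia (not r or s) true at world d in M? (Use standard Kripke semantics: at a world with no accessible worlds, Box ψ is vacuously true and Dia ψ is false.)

At d: Box Dia (not r or s) requires Dia (not r or s) at every successor {a, b}.
  Dia (not r or s) fails at b, so Box Dia (not r or s) is false at d.
    At b: no accessible worlds, so Dia (not r or s) is false.

No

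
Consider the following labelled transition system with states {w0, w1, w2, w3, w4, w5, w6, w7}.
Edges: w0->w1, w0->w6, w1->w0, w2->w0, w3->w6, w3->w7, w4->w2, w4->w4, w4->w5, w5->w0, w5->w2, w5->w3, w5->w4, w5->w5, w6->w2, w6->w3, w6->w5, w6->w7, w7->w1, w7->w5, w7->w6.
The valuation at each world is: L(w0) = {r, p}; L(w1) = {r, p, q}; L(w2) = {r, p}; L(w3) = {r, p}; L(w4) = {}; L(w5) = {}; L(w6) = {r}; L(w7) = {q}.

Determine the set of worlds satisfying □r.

w0, w1, w2

Let φ = □r. Evaluate φ at each world:
  w0 (successors {w1, w6}): φ is true.
  w1 (successors {w0}): φ is true.
  w2 (successors {w0}): φ is true.
  w3 (successors {w6, w7}): φ is false.
  w4 (successors {w2, w4, w5}): φ is false.
  w5 (successors {w0, w2, w3, w4, w5}): φ is false.
  w6 (successors {w2, w3, w5, w7}): φ is false.
  w7 (successors {w1, w5, w6}): φ is false.
For instance, at w2:
  At w2: □r requires r at every successor {w0}.
    At w0: r is true.
  So □r is true at w2.
Satisfying worlds: {w0, w1, w2}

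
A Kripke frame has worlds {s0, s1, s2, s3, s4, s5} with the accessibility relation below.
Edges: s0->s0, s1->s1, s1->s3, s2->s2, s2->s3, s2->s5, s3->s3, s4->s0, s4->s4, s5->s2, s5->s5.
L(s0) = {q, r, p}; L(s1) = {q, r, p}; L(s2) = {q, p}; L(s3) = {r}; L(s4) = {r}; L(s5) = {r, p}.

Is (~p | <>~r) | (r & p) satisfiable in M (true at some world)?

Let φ = (~p | <>~r) | (r & p). Evaluate φ at each world:
  s0 (successors {s0}): φ is true.
  s1 (successors {s1, s3}): φ is true.
  s2 (successors {s2, s3, s5}): φ is true.
  s3 (successors {s3}): φ is true.
  s4 (successors {s0, s4}): φ is true.
  s5 (successors {s2, s5}): φ is true.
Detail at s0 (witness):
  At s0: ~p | <>~r is false, r & p is true, so (~p | <>~r) | (r & p) is true.
    At s0: ~p is false, <>~r is false, so ~p | <>~r is false.
      At s0: <>~r requires ~r at some successor in {s0}.
        At s0: ~r is false.
      So <>~r is false at s0.

Yes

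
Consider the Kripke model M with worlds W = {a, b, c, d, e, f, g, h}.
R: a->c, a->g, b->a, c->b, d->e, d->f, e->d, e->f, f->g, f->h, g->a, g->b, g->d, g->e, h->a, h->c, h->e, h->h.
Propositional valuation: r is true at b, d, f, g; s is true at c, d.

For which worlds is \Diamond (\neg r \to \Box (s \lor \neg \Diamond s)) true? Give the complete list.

Recall that \Box ψ holds at a world iff ψ holds at every accessible world, and \Diamond ψ holds iff ψ holds at some accessible world.
Let φ = \Diamond (\neg r \to \Box (s \lor \neg \Diamond s)). Evaluate φ at each world:
  a (successors {c, g}): φ is true.
  b (successors {a}): φ is false.
  c (successors {b}): φ is true.
  d (successors {e, f}): φ is true.
  e (successors {d, f}): φ is true.
  f (successors {g, h}): φ is true.
  g (successors {a, b, d, e}): φ is true.
  h (successors {a, c, e, h}): φ is true.
For instance, at a:
  At a: \Diamond (\neg r \to \Box (s \lor \neg \Diamond s)) requires \neg r \to \Box (s \lor \neg \Diamond s) at some successor in {c, g}.
    \neg r \to \Box (s \lor \neg \Diamond s) holds at c, so \Diamond (\neg r \to \Box (s \lor \neg \Diamond s)) is true at a.
      At c: \neg r is true, \Box (s \lor \neg \Diamond s) is true, so \neg r \to \Box (s \lor \neg \Diamond s) is true.
Satisfying worlds: {a, c, d, e, f, g, h}

a, c, d, e, f, g, h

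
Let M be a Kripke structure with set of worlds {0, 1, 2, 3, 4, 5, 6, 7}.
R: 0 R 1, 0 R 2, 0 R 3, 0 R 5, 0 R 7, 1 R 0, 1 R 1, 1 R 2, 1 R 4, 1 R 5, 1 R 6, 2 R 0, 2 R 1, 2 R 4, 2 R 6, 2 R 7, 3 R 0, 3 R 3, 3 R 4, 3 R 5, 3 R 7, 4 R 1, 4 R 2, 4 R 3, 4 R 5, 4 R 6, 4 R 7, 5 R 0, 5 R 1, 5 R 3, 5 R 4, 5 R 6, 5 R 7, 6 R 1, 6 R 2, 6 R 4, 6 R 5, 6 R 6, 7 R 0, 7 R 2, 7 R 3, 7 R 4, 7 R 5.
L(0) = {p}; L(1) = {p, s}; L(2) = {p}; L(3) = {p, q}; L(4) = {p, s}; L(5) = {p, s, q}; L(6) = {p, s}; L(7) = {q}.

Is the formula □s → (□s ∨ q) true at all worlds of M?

Yes

Recall that □ψ holds at a world iff ψ holds at every accessible world, and ◇ψ holds iff ψ holds at some accessible world.
Let φ = □s → (□s ∨ q). Evaluate φ at each world:
  0 (successors {1, 2, 3, 5, 7}): φ is true.
  1 (successors {0, 1, 2, 4, 5, 6}): φ is true.
  2 (successors {0, 1, 4, 6, 7}): φ is true.
  3 (successors {0, 3, 4, 5, 7}): φ is true.
  4 (successors {1, 2, 3, 5, 6, 7}): φ is true.
  5 (successors {0, 1, 3, 4, 6, 7}): φ is true.
  6 (successors {1, 2, 4, 5, 6}): φ is true.
  7 (successors {0, 2, 3, 4, 5}): φ is true.
For instance, at 3:
  At 3: □s is false, □s ∨ q is true, so □s → (□s ∨ q) is true.
    At 3: □s requires s at every successor {0, 3, 4, 5, 7}.
      s fails at 0, so □s is false at 3.
    At 3: □s is false, q is true, so □s ∨ q is true.
      At 3: □s requires s at every successor {0, 3, 4, 5, 7}.
        s fails at 0, so □s is false at 3.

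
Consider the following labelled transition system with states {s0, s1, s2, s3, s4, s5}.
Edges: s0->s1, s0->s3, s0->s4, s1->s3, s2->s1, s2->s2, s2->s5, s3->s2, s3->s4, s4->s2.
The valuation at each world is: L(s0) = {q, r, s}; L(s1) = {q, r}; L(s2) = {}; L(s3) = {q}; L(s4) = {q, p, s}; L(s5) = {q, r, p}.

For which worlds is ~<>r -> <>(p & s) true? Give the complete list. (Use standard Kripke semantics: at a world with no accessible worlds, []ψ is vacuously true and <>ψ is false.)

Let φ = ~<>r -> <>(p & s). Evaluate φ at each world:
  s0 (successors {s1, s3, s4}): φ is true.
  s1 (successors {s3}): φ is false.
  s2 (successors {s1, s2, s5}): φ is true.
  s3 (successors {s2, s4}): φ is true.
  s4 (successors {s2}): φ is false.
  s5 (successors ∅): φ is false.
For instance, at s4:
  At s4: ~<>r is true, <>(p & s) is false, so ~<>r -> <>(p & s) is false.
    At s4: <>r is false, so ~<>r is true.
      At s4: <>r requires r at some successor in {s2}.
        At s2: r is false.
      So <>r is false at s4.
    At s4: <>(p & s) requires p & s at some successor in {s2}.
      At s2: p & s is false.
    So <>(p & s) is false at s4.
Satisfying worlds: {s0, s2, s3}

s0, s2, s3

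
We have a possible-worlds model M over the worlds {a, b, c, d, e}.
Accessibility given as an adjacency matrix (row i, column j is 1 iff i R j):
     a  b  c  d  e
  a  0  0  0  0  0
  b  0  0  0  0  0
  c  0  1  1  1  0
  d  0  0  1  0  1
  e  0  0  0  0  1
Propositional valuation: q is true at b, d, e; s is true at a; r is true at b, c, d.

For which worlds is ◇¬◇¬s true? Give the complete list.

Recall that ◇ψ holds at a world iff ψ holds at some accessible world.
Let φ = ◇¬◇¬s. Evaluate φ at each world:
  a (successors ∅): φ is false.
  b (successors ∅): φ is false.
  c (successors {b, c, d}): φ is true.
  d (successors {c, e}): φ is false.
  e (successors {e}): φ is false.
For instance, at e:
  At e: ◇¬◇¬s requires ¬◇¬s at some successor in {e}.
    At e: ¬◇¬s is false.
  So ◇¬◇¬s is false at e.
Satisfying worlds: {c}

c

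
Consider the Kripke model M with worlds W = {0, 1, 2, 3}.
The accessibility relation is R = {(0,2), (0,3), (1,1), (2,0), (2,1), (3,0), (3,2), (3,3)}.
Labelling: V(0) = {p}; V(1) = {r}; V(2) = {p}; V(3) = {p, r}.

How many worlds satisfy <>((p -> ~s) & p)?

3

Recall that <>ψ holds at a world iff ψ holds at some accessible world.
Let φ = <>((p -> ~s) & p). Evaluate φ at each world:
  0 (successors {2, 3}): φ is true.
  1 (successors {1}): φ is false.
  2 (successors {0, 1}): φ is true.
  3 (successors {0, 2, 3}): φ is true.
For instance, at 3:
  At 3: <>((p -> ~s) & p) requires (p -> ~s) & p at some successor in {0, 2, 3}.
    (p -> ~s) & p holds at 0, so <>((p -> ~s) & p) is true at 3.
Satisfying worlds: {0, 2, 3}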